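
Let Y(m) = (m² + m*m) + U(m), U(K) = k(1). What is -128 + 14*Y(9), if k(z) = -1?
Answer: 2126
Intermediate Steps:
U(K) = -1
Y(m) = -1 + 2*m² (Y(m) = (m² + m*m) - 1 = (m² + m²) - 1 = 2*m² - 1 = -1 + 2*m²)
-128 + 14*Y(9) = -128 + 14*(-1 + 2*9²) = -128 + 14*(-1 + 2*81) = -128 + 14*(-1 + 162) = -128 + 14*161 = -128 + 2254 = 2126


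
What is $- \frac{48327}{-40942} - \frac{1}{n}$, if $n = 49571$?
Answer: $\frac{2395576775}{2029535882} \approx 1.1804$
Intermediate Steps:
$- \frac{48327}{-40942} - \frac{1}{n} = - \frac{48327}{-40942} - \frac{1}{49571} = \left(-48327\right) \left(- \frac{1}{40942}\right) - \frac{1}{49571} = \frac{48327}{40942} - \frac{1}{49571} = \frac{2395576775}{2029535882}$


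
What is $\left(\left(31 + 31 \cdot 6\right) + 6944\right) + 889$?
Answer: $8050$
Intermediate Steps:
$\left(\left(31 + 31 \cdot 6\right) + 6944\right) + 889 = \left(\left(31 + 186\right) + 6944\right) + 889 = \left(217 + 6944\right) + 889 = 7161 + 889 = 8050$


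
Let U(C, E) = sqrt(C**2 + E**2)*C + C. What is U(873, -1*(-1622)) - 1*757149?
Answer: -756276 + 11349*sqrt(20077) ≈ 8.5180e+5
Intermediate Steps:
U(C, E) = C + C*sqrt(C**2 + E**2) (U(C, E) = C*sqrt(C**2 + E**2) + C = C + C*sqrt(C**2 + E**2))
U(873, -1*(-1622)) - 1*757149 = 873*(1 + sqrt(873**2 + (-1*(-1622))**2)) - 1*757149 = 873*(1 + sqrt(762129 + 1622**2)) - 757149 = 873*(1 + sqrt(762129 + 2630884)) - 757149 = 873*(1 + sqrt(3393013)) - 757149 = 873*(1 + 13*sqrt(20077)) - 757149 = (873 + 11349*sqrt(20077)) - 757149 = -756276 + 11349*sqrt(20077)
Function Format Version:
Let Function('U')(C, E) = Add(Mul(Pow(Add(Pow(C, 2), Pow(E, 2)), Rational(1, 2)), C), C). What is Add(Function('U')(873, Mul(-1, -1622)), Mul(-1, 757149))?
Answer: Add(-756276, Mul(11349, Pow(20077, Rational(1, 2)))) ≈ 8.5180e+5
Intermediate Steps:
Function('U')(C, E) = Add(C, Mul(C, Pow(Add(Pow(C, 2), Pow(E, 2)), Rational(1, 2)))) (Function('U')(C, E) = Add(Mul(C, Pow(Add(Pow(C, 2), Pow(E, 2)), Rational(1, 2))), C) = Add(C, Mul(C, Pow(Add(Pow(C, 2), Pow(E, 2)), Rational(1, 2)))))
Add(Function('U')(873, Mul(-1, -1622)), Mul(-1, 757149)) = Add(Mul(873, Add(1, Pow(Add(Pow(873, 2), Pow(Mul(-1, -1622), 2)), Rational(1, 2)))), Mul(-1, 757149)) = Add(Mul(873, Add(1, Pow(Add(762129, Pow(1622, 2)), Rational(1, 2)))), -757149) = Add(Mul(873, Add(1, Pow(Add(762129, 2630884), Rational(1, 2)))), -757149) = Add(Mul(873, Add(1, Pow(3393013, Rational(1, 2)))), -757149) = Add(Mul(873, Add(1, Mul(13, Pow(20077, Rational(1, 2))))), -757149) = Add(Add(873, Mul(11349, Pow(20077, Rational(1, 2)))), -757149) = Add(-756276, Mul(11349, Pow(20077, Rational(1, 2))))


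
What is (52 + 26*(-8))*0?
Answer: 0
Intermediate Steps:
(52 + 26*(-8))*0 = (52 - 208)*0 = -156*0 = 0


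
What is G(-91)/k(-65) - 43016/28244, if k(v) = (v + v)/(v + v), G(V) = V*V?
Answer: 58461387/7061 ≈ 8279.5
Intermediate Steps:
G(V) = V**2
k(v) = 1 (k(v) = (2*v)/((2*v)) = (2*v)*(1/(2*v)) = 1)
G(-91)/k(-65) - 43016/28244 = (-91)**2/1 - 43016/28244 = 8281*1 - 43016*1/28244 = 8281 - 10754/7061 = 58461387/7061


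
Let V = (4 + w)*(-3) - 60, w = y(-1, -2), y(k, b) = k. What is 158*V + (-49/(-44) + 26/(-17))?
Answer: -8155007/748 ≈ -10902.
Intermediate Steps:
w = -1
V = -69 (V = (4 - 1)*(-3) - 60 = 3*(-3) - 60 = -9 - 60 = -69)
158*V + (-49/(-44) + 26/(-17)) = 158*(-69) + (-49/(-44) + 26/(-17)) = -10902 + (-49*(-1/44) + 26*(-1/17)) = -10902 + (49/44 - 26/17) = -10902 - 311/748 = -8155007/748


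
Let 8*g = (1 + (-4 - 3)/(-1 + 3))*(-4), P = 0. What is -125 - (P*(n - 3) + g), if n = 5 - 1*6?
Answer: -505/4 ≈ -126.25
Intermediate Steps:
n = -1 (n = 5 - 6 = -1)
g = 5/4 (g = ((1 + (-4 - 3)/(-1 + 3))*(-4))/8 = ((1 - 7/2)*(-4))/8 = (-5/2*(-4))/8 = (1/8)*10 = 5/4 ≈ 1.2500)
-125 - (P*(n - 3) + g) = -125 - (0*(-1 - 3) + 5/4) = -125 - (0*(-4) + 5/4) = -125 - (0 + 5/4) = -125 - 1*5/4 = -125 - 5/4 = -505/4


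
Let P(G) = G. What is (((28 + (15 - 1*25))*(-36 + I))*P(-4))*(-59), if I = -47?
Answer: -352584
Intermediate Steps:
(((28 + (15 - 1*25))*(-36 + I))*P(-4))*(-59) = (((28 + (15 - 1*25))*(-36 - 47))*(-4))*(-59) = (((28 + (15 - 25))*(-83))*(-4))*(-59) = (((28 - 10)*(-83))*(-4))*(-59) = ((18*(-83))*(-4))*(-59) = -1494*(-4)*(-59) = 5976*(-59) = -352584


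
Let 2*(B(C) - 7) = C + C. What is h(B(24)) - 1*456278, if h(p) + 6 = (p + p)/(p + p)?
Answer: -456283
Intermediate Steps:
B(C) = 7 + C (B(C) = 7 + (C + C)/2 = 7 + (2*C)/2 = 7 + C)
h(p) = -5 (h(p) = -6 + (p + p)/(p + p) = -6 + (2*p)/((2*p)) = -6 + (2*p)*(1/(2*p)) = -6 + 1 = -5)
h(B(24)) - 1*456278 = -5 - 1*456278 = -5 - 456278 = -456283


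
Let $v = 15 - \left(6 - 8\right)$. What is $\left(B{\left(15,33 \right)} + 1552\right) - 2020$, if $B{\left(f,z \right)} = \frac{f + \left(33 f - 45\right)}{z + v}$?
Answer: $- \frac{4587}{10} \approx -458.7$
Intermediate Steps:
$v = 17$ ($v = 15 - -2 = 15 + \left(-8 + 10\right) = 15 + 2 = 17$)
$B{\left(f,z \right)} = \frac{-45 + 34 f}{17 + z}$ ($B{\left(f,z \right)} = \frac{f + \left(33 f - 45\right)}{z + 17} = \frac{f + \left(-45 + 33 f\right)}{17 + z} = \frac{-45 + 34 f}{17 + z}$)
$\left(B{\left(15,33 \right)} + 1552\right) - 2020 = \left(\frac{-45 + 34 \cdot 15}{17 + 33} + 1552\right) - 2020 = \left(\frac{-45 + 510}{50} + 1552\right) - 2020 = \left(\frac{1}{50} \cdot 465 + 1552\right) - 2020 = \left(\frac{93}{10} + 1552\right) - 2020 = \frac{15613}{10} - 2020 = - \frac{4587}{10}$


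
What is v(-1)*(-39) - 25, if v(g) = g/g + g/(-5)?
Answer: -359/5 ≈ -71.800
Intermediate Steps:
v(g) = 1 - g/5 (v(g) = 1 + g*(-1/5) = 1 - g/5)
v(-1)*(-39) - 25 = (1 - 1/5*(-1))*(-39) - 25 = (1 + 1/5)*(-39) - 25 = (6/5)*(-39) - 25 = -234/5 - 25 = -359/5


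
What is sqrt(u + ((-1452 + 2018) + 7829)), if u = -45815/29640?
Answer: sqrt(73738980354)/2964 ≈ 91.616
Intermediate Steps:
u = -9163/5928 (u = -45815*1/29640 = -9163/5928 ≈ -1.5457)
sqrt(u + ((-1452 + 2018) + 7829)) = sqrt(-9163/5928 + ((-1452 + 2018) + 7829)) = sqrt(-9163/5928 + (566 + 7829)) = sqrt(-9163/5928 + 8395) = sqrt(49756397/5928) = sqrt(73738980354)/2964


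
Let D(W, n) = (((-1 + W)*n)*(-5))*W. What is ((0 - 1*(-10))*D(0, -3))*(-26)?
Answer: 0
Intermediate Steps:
D(W, n) = -5*W*n*(-1 + W) (D(W, n) = ((n*(-1 + W))*(-5))*W = (-5*n*(-1 + W))*W = -5*W*n*(-1 + W))
((0 - 1*(-10))*D(0, -3))*(-26) = ((0 - 1*(-10))*(5*0*(-3)*(1 - 1*0)))*(-26) = ((0 + 10)*(5*0*(-3)*(1 + 0)))*(-26) = (10*(5*0*(-3)*1))*(-26) = (10*0)*(-26) = 0*(-26) = 0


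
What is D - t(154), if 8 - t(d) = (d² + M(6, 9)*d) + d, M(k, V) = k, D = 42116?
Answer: 66902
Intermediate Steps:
t(d) = 8 - d² - 7*d (t(d) = 8 - ((d² + 6*d) + d) = 8 - (d² + 7*d) = 8 + (-d² - 7*d) = 8 - d² - 7*d)
D - t(154) = 42116 - (8 - 1*154² - 7*154) = 42116 - (8 - 1*23716 - 1078) = 42116 - (8 - 23716 - 1078) = 42116 - 1*(-24786) = 42116 + 24786 = 66902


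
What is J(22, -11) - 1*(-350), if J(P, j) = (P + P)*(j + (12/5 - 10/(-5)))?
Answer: 298/5 ≈ 59.600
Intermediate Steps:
J(P, j) = 2*P*(22/5 + j) (J(P, j) = (2*P)*(j + (12*(1/5) - 10*(-1/5))) = (2*P)*(j + (12/5 + 2)) = (2*P)*(j + 22/5) = (2*P)*(22/5 + j) = 2*P*(22/5 + j))
J(22, -11) - 1*(-350) = (2/5)*22*(22 + 5*(-11)) - 1*(-350) = (2/5)*22*(22 - 55) + 350 = (2/5)*22*(-33) + 350 = -1452/5 + 350 = 298/5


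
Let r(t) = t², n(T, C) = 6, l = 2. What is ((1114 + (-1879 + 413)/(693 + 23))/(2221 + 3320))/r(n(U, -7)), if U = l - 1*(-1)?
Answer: 44231/7934712 ≈ 0.0055744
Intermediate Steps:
U = 3 (U = 2 - 1*(-1) = 2 + 1 = 3)
((1114 + (-1879 + 413)/(693 + 23))/(2221 + 3320))/r(n(U, -7)) = ((1114 + (-1879 + 413)/(693 + 23))/(2221 + 3320))/(6²) = ((1114 - 1466/716)/5541)/36 = ((1114 - 1466*1/716)*(1/5541))*(1/36) = ((1114 - 733/358)*(1/5541))*(1/36) = ((398079/358)*(1/5541))*(1/36) = (132693/661226)*(1/36) = 44231/7934712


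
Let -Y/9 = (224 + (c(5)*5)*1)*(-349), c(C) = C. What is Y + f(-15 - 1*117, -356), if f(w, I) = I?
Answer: 781753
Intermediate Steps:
Y = 782109 (Y = -9*(224 + (5*5)*1)*(-349) = -9*(224 + 25*1)*(-349) = -9*(224 + 25)*(-349) = -2241*(-349) = -9*(-86901) = 782109)
Y + f(-15 - 1*117, -356) = 782109 - 356 = 781753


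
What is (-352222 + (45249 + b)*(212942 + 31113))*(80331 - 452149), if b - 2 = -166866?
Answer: 11035967629093446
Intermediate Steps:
b = -166864 (b = 2 - 166866 = -166864)
(-352222 + (45249 + b)*(212942 + 31113))*(80331 - 452149) = (-352222 + (45249 - 166864)*(212942 + 31113))*(80331 - 452149) = (-352222 - 121615*244055)*(-371818) = (-352222 - 29680748825)*(-371818) = -29681101047*(-371818) = 11035967629093446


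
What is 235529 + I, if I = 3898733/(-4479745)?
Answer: 1055105961372/4479745 ≈ 2.3553e+5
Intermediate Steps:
I = -3898733/4479745 (I = 3898733*(-1/4479745) = -3898733/4479745 ≈ -0.87030)
235529 + I = 235529 - 3898733/4479745 = 1055105961372/4479745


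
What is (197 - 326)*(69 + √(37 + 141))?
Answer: -8901 - 129*√178 ≈ -10622.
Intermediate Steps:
(197 - 326)*(69 + √(37 + 141)) = -129*(69 + √178) = -8901 - 129*√178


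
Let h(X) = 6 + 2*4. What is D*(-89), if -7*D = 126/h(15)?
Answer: 801/7 ≈ 114.43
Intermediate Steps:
h(X) = 14 (h(X) = 6 + 8 = 14)
D = -9/7 (D = -18/14 = -⅐*9 = -9/7 ≈ -1.2857)
D*(-89) = -9/7*(-89) = 801/7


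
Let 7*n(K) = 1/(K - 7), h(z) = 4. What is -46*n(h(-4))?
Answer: 46/21 ≈ 2.1905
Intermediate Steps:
n(K) = 1/(7*(-7 + K)) (n(K) = 1/(7*(K - 7)) = 1/(7*(-7 + K)))
-46*n(h(-4)) = -46/(7*(-7 + 4)) = -46/(7*(-3)) = -46*(-1)/(7*3) = -46*(-1/21) = 46/21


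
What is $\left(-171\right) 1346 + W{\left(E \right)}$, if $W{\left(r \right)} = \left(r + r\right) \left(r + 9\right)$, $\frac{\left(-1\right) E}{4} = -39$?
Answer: $-178686$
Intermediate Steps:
$E = 156$ ($E = \left(-4\right) \left(-39\right) = 156$)
$W{\left(r \right)} = 2 r \left(9 + r\right)$
$\left(-171\right) 1346 + W{\left(E \right)} = \left(-171\right) 1346 + 2 \cdot 156 \left(9 + 156\right) = -230166 + 2 \cdot 156 \cdot 165 = -230166 + 51480 = -178686$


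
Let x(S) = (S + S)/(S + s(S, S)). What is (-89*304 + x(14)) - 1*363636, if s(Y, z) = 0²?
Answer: -390690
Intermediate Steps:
s(Y, z) = 0
x(S) = 2 (x(S) = (S + S)/(S + 0) = (2*S)/S = 2)
(-89*304 + x(14)) - 1*363636 = (-89*304 + 2) - 1*363636 = (-27056 + 2) - 363636 = -27054 - 363636 = -390690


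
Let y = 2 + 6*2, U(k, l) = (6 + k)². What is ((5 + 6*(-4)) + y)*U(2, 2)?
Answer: -320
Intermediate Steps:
y = 14 (y = 2 + 12 = 14)
((5 + 6*(-4)) + y)*U(2, 2) = ((5 + 6*(-4)) + 14)*(6 + 2)² = ((5 - 24) + 14)*8² = (-19 + 14)*64 = -5*64 = -320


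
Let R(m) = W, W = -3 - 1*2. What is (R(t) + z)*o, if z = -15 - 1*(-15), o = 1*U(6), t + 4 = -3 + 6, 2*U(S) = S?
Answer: -15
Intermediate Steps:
U(S) = S/2
t = -1 (t = -4 + (-3 + 6) = -4 + 3 = -1)
o = 3 (o = 1*((1/2)*6) = 1*3 = 3)
W = -5 (W = -3 - 2 = -5)
R(m) = -5
z = 0 (z = -15 + 15 = 0)
(R(t) + z)*o = (-5 + 0)*3 = -5*3 = -15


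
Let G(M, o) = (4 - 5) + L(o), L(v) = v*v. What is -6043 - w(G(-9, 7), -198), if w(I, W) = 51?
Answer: -6094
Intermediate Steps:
L(v) = v²
G(M, o) = -1 + o² (G(M, o) = (4 - 5) + o² = -1 + o²)
-6043 - w(G(-9, 7), -198) = -6043 - 1*51 = -6043 - 51 = -6094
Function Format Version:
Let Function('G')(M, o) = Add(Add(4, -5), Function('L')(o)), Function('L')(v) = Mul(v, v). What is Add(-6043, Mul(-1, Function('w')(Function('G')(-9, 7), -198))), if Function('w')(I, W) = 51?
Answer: -6094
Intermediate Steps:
Function('L')(v) = Pow(v, 2)
Function('G')(M, o) = Add(-1, Pow(o, 2)) (Function('G')(M, o) = Add(Add(4, -5), Pow(o, 2)) = Add(-1, Pow(o, 2)))
Add(-6043, Mul(-1, Function('w')(Function('G')(-9, 7), -198))) = Add(-6043, Mul(-1, 51)) = Add(-6043, -51) = -6094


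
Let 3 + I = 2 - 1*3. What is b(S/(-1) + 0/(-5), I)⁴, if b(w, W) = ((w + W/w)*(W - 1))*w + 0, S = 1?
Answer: 50625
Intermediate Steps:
I = -4 (I = -3 + (2 - 1*3) = -3 + (2 - 3) = -3 - 1 = -4)
b(w, W) = w*(-1 + W)*(w + W/w) (b(w, W) = ((w + W/w)*(-1 + W))*w + 0 = ((-1 + W)*(w + W/w))*w + 0 = w*(-1 + W)*(w + W/w) + 0 = w*(-1 + W)*(w + W/w))
b(S/(-1) + 0/(-5), I)⁴ = ((-4)² - 1*(-4) - (1/(-1) + 0/(-5))² - 4*(1/(-1) + 0/(-5))²)⁴ = (16 + 4 - (1*(-1) + 0*(-⅕))² - 4*(1*(-1) + 0*(-⅕))²)⁴ = (16 + 4 - (-1 + 0)² - 4*(-1 + 0)²)⁴ = (16 + 4 - 1*(-1)² - 4*(-1)²)⁴ = (16 + 4 - 1*1 - 4*1)⁴ = (16 + 4 - 1 - 4)⁴ = 15⁴ = 50625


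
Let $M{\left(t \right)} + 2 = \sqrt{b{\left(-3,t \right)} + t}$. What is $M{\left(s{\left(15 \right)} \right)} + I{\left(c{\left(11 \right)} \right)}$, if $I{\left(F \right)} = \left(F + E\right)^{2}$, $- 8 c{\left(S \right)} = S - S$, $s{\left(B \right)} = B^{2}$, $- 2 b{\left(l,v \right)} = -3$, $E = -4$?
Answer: $14 + \frac{\sqrt{906}}{2} \approx 29.05$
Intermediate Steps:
$b{\left(l,v \right)} = \frac{3}{2}$ ($b{\left(l,v \right)} = \left(- \frac{1}{2}\right) \left(-3\right) = \frac{3}{2}$)
$c{\left(S \right)} = 0$ ($c{\left(S \right)} = - \frac{S - S}{8} = \left(- \frac{1}{8}\right) 0 = 0$)
$M{\left(t \right)} = -2 + \sqrt{\frac{3}{2} + t}$
$I{\left(F \right)} = \left(-4 + F\right)^{2}$ ($I{\left(F \right)} = \left(F - 4\right)^{2} = \left(-4 + F\right)^{2}$)
$M{\left(s{\left(15 \right)} \right)} + I{\left(c{\left(11 \right)} \right)} = \left(-2 + \frac{\sqrt{6 + 4 \cdot 15^{2}}}{2}\right) + \left(-4 + 0\right)^{2} = \left(-2 + \frac{\sqrt{6 + 4 \cdot 225}}{2}\right) + \left(-4\right)^{2} = \left(-2 + \frac{\sqrt{6 + 900}}{2}\right) + 16 = \left(-2 + \frac{\sqrt{906}}{2}\right) + 16 = 14 + \frac{\sqrt{906}}{2}$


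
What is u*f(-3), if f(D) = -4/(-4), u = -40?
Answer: -40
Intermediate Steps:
f(D) = 1 (f(D) = -4*(-¼) = 1)
u*f(-3) = -40*1 = -40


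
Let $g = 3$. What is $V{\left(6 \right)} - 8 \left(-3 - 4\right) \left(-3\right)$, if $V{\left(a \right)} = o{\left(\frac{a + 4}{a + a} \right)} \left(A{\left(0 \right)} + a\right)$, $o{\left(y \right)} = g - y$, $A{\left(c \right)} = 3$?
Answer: $- \frac{297}{2} \approx -148.5$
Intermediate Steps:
$o{\left(y \right)} = 3 - y$
$V{\left(a \right)} = \left(3 + a\right) \left(3 - \frac{4 + a}{2 a}\right)$ ($V{\left(a \right)} = \left(3 - \frac{a + 4}{a + a}\right) \left(3 + a\right) = \left(3 - \frac{4 + a}{2 a}\right) \left(3 + a\right) = \left(3 + a\right) \left(3 - \frac{4 + a}{2 a}\right)$)
$V{\left(6 \right)} - 8 \left(-3 - 4\right) \left(-3\right) = \frac{\left(-4 + 5 \cdot 6\right) \left(3 + 6\right)}{2 \cdot 6} - 8 \left(-3 - 4\right) \left(-3\right) = \frac{1}{2} \cdot \frac{1}{6} \left(-4 + 30\right) 9 - 8 \left(\left(-7\right) \left(-3\right)\right) = \frac{1}{2} \cdot \frac{1}{6} \cdot 26 \cdot 9 - 168 = \frac{39}{2} - 168 = - \frac{297}{2}$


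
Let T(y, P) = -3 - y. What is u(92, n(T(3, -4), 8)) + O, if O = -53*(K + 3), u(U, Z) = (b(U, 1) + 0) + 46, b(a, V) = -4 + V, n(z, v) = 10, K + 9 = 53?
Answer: -2448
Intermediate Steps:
K = 44 (K = -9 + 53 = 44)
u(U, Z) = 43 (u(U, Z) = ((-4 + 1) + 0) + 46 = (-3 + 0) + 46 = -3 + 46 = 43)
O = -2491 (O = -53*(44 + 3) = -53*47 = -2491)
u(92, n(T(3, -4), 8)) + O = 43 - 2491 = -2448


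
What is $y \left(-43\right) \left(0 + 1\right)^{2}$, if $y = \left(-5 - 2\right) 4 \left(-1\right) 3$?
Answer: $-3612$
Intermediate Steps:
$y = 84$ ($y = - 7 \left(\left(-4\right) 3\right) = \left(-7\right) \left(-12\right) = 84$)
$y \left(-43\right) \left(0 + 1\right)^{2} = 84 \left(-43\right) \left(0 + 1\right)^{2} = - 3612 \cdot 1^{2} = \left(-3612\right) 1 = -3612$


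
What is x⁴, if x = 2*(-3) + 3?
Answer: 81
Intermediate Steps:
x = -3 (x = -6 + 3 = -3)
x⁴ = (-3)⁴ = 81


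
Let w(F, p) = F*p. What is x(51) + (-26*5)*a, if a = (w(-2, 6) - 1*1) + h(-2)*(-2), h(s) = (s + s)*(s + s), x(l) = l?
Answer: 5901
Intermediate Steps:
h(s) = 4*s² (h(s) = (2*s)*(2*s) = 4*s²)
a = -45 (a = (-2*6 - 1*1) + (4*(-2)²)*(-2) = (-12 - 1) + (4*4)*(-2) = -13 + 16*(-2) = -13 - 32 = -45)
x(51) + (-26*5)*a = 51 - 26*5*(-45) = 51 - 130*(-45) = 51 + 5850 = 5901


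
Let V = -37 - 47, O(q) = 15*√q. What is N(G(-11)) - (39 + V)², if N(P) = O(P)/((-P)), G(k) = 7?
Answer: -2025 - 15*√7/7 ≈ -2030.7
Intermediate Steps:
V = -84
N(P) = -15/√P (N(P) = (15*√P)/((-P)) = (15*√P)*(-1/P) = -15/√P)
N(G(-11)) - (39 + V)² = -15*√7/7 - (39 - 84)² = -15*√7/7 - 1*(-45)² = -15*√7/7 - 1*2025 = -15*√7/7 - 2025 = -2025 - 15*√7/7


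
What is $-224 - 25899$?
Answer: $-26123$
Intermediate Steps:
$-224 - 25899 = -26123$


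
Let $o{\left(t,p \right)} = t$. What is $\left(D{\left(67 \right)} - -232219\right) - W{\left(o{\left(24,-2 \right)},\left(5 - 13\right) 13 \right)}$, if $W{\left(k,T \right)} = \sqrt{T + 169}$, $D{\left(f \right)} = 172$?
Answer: $232391 - \sqrt{65} \approx 2.3238 \cdot 10^{5}$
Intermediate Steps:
$W{\left(k,T \right)} = \sqrt{169 + T}$
$\left(D{\left(67 \right)} - -232219\right) - W{\left(o{\left(24,-2 \right)},\left(5 - 13\right) 13 \right)} = \left(172 - -232219\right) - \sqrt{169 + \left(5 - 13\right) 13} = \left(172 + 232219\right) - \sqrt{169 - 104} = 232391 - \sqrt{169 - 104} = 232391 - \sqrt{65}$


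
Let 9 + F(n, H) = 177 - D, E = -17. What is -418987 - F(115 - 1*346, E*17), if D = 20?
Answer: -419135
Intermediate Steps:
F(n, H) = 148 (F(n, H) = -9 + (177 - 1*20) = -9 + (177 - 20) = -9 + 157 = 148)
-418987 - F(115 - 1*346, E*17) = -418987 - 1*148 = -418987 - 148 = -419135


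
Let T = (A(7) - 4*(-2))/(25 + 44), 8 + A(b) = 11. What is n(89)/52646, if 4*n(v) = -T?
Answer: -1/1320936 ≈ -7.5704e-7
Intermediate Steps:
A(b) = 3 (A(b) = -8 + 11 = 3)
T = 11/69 (T = (3 - 4*(-2))/(25 + 44) = (3 + 8)/69 = 11*(1/69) = 11/69 ≈ 0.15942)
n(v) = -11/276 (n(v) = (-1*11/69)/4 = (1/4)*(-11/69) = -11/276)
n(89)/52646 = -11/276/52646 = -11/276*1/52646 = -1/1320936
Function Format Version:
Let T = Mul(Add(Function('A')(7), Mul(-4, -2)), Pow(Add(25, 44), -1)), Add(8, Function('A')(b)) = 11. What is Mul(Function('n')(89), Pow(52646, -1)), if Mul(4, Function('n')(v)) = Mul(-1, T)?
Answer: Rational(-1, 1320936) ≈ -7.5704e-7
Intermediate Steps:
Function('A')(b) = 3 (Function('A')(b) = Add(-8, 11) = 3)
T = Rational(11, 69) (T = Mul(Add(3, Mul(-4, -2)), Pow(Add(25, 44), -1)) = Mul(Add(3, 8), Pow(69, -1)) = Mul(11, Rational(1, 69)) = Rational(11, 69) ≈ 0.15942)
Function('n')(v) = Rational(-11, 276) (Function('n')(v) = Mul(Rational(1, 4), Mul(-1, Rational(11, 69))) = Mul(Rational(1, 4), Rational(-11, 69)) = Rational(-11, 276))
Mul(Function('n')(89), Pow(52646, -1)) = Mul(Rational(-11, 276), Pow(52646, -1)) = Mul(Rational(-11, 276), Rational(1, 52646)) = Rational(-1, 1320936)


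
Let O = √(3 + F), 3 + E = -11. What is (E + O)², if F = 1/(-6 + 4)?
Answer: (28 - √10)²/4 ≈ 154.23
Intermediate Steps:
E = -14 (E = -3 - 11 = -14)
F = -½ (F = 1/(-2) = -½ ≈ -0.50000)
O = √10/2 (O = √(3 - ½) = √(5/2) = √10/2 ≈ 1.5811)
(E + O)² = (-14 + √10/2)²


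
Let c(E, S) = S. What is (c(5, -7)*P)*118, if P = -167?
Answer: 137942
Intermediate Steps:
(c(5, -7)*P)*118 = -7*(-167)*118 = 1169*118 = 137942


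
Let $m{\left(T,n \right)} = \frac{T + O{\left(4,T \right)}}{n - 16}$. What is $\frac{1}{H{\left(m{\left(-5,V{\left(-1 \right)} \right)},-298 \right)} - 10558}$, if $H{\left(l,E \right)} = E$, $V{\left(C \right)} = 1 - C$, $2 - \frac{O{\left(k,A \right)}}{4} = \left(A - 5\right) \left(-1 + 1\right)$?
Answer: $- \frac{1}{10856} \approx -9.2115 \cdot 10^{-5}$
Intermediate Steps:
$O{\left(k,A \right)} = 8$ ($O{\left(k,A \right)} = 8 - 4 \left(A - 5\right) \left(-1 + 1\right) = 8 - 4 \left(-5 + A\right) 0 = 8 - 0 = 8 + 0 = 8$)
$m{\left(T,n \right)} = \frac{8 + T}{-16 + n}$ ($m{\left(T,n \right)} = \frac{T + 8}{n - 16} = \frac{8 + T}{-16 + n}$)
$\frac{1}{H{\left(m{\left(-5,V{\left(-1 \right)} \right)},-298 \right)} - 10558} = \frac{1}{-298 - 10558} = \frac{1}{-10856} = - \frac{1}{10856}$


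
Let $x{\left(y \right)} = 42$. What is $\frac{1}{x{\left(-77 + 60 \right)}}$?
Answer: $\frac{1}{42} \approx 0.02381$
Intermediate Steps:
$\frac{1}{x{\left(-77 + 60 \right)}} = \frac{1}{42}$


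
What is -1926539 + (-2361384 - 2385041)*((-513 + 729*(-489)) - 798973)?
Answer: 5486708741436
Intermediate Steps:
-1926539 + (-2361384 - 2385041)*((-513 + 729*(-489)) - 798973) = -1926539 - 4746425*((-513 - 356481) - 798973) = -1926539 - 4746425*(-356994 - 798973) = -1926539 - 4746425*(-1155967) = -1926539 + 5486710667975 = 5486708741436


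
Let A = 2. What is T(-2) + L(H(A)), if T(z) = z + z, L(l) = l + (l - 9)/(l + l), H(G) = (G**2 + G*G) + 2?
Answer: 121/20 ≈ 6.0500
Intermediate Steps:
H(G) = 2 + 2*G**2 (H(G) = (G**2 + G**2) + 2 = 2*G**2 + 2 = 2 + 2*G**2)
L(l) = l + (-9 + l)/(2*l) (L(l) = l + (-9 + l)/((2*l)) = l + (-9 + l)*(1/(2*l)) = l + (-9 + l)/(2*l))
T(z) = 2*z
T(-2) + L(H(A)) = 2*(-2) + (1/2 + (2 + 2*2**2) - 9/(2*(2 + 2*2**2))) = -4 + (1/2 + (2 + 2*4) - 9/(2*(2 + 2*4))) = -4 + (1/2 + (2 + 8) - 9/(2*(2 + 8))) = -4 + (1/2 + 10 - 9/2/10) = -4 + (1/2 + 10 - 9/2*1/10) = -4 + (1/2 + 10 - 9/20) = -4 + 201/20 = 121/20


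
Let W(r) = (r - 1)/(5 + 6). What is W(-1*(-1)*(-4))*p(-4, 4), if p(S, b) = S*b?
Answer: 80/11 ≈ 7.2727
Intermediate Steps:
W(r) = -1/11 + r/11 (W(r) = (-1 + r)/11 = (-1 + r)*(1/11) = -1/11 + r/11)
W(-1*(-1)*(-4))*p(-4, 4) = (-1/11 + (-1*(-1)*(-4))/11)*(-4*4) = (-1/11 + (1*(-4))/11)*(-16) = (-1/11 + (1/11)*(-4))*(-16) = (-1/11 - 4/11)*(-16) = -5/11*(-16) = 80/11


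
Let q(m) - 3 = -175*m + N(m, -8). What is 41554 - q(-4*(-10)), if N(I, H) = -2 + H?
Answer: 48561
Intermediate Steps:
q(m) = -7 - 175*m (q(m) = 3 + (-175*m + (-2 - 8)) = 3 + (-175*m - 10) = 3 + (-10 - 175*m) = -7 - 175*m)
41554 - q(-4*(-10)) = 41554 - (-7 - (-700)*(-10)) = 41554 - (-7 - 175*40) = 41554 - (-7 - 7000) = 41554 - 1*(-7007) = 41554 + 7007 = 48561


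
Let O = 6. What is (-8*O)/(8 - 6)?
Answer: -24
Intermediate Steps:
(-8*O)/(8 - 6) = (-8*6)/(8 - 6) = -48/2 = -48*½ = -24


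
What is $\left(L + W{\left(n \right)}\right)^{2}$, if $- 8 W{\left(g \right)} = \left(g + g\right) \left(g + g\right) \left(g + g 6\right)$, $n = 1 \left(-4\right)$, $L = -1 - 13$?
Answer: $44100$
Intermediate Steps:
$L = -14$
$n = -4$
$W{\left(g \right)} = - \frac{7 g^{3}}{2}$ ($W{\left(g \right)} = - \frac{\left(g + g\right) \left(g + g\right) \left(g + g 6\right)}{8} = - \frac{2 g 2 g \left(g + 6 g\right)}{8} = - \frac{4 g^{2} \cdot 7 g}{8} = - \frac{28 g^{3}}{8} = - \frac{7 g^{3}}{2}$)
$\left(L + W{\left(n \right)}\right)^{2} = \left(-14 - \frac{7 \left(-4\right)^{3}}{2}\right)^{2} = \left(-14 - -224\right)^{2} = \left(-14 + 224\right)^{2} = 210^{2} = 44100$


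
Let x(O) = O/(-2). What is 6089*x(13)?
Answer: -79157/2 ≈ -39579.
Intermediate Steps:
x(O) = -O/2 (x(O) = O*(-½) = -O/2)
6089*x(13) = 6089*(-½*13) = 6089*(-13/2) = -79157/2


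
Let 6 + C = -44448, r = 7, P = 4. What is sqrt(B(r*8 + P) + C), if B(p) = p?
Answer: 7*I*sqrt(906) ≈ 210.7*I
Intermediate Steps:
C = -44454 (C = -6 - 44448 = -44454)
sqrt(B(r*8 + P) + C) = sqrt((7*8 + 4) - 44454) = sqrt((56 + 4) - 44454) = sqrt(60 - 44454) = sqrt(-44394) = 7*I*sqrt(906)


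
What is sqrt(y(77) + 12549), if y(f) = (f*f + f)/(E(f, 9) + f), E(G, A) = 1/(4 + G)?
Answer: sqrt(122837367306)/3119 ≈ 112.37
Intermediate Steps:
y(f) = (f + f**2)/(f + 1/(4 + f)) (y(f) = (f*f + f)/(1/(4 + f) + f) = (f**2 + f)/(f + 1/(4 + f)) = (f + f**2)/(f + 1/(4 + f)))
sqrt(y(77) + 12549) = sqrt(77*(1 + 77)*(4 + 77)/(1 + 77*(4 + 77)) + 12549) = sqrt(77*78*81/(1 + 77*81) + 12549) = sqrt(77*78*81/(1 + 6237) + 12549) = sqrt(77*78*81/6238 + 12549) = sqrt(77*(1/6238)*78*81 + 12549) = sqrt(243243/3119 + 12549) = sqrt(39383574/3119) = sqrt(122837367306)/3119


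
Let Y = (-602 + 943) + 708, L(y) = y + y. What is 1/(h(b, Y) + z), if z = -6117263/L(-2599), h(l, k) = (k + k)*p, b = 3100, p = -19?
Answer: -5198/201085413 ≈ -2.5850e-5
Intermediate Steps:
L(y) = 2*y
Y = 1049 (Y = 341 + 708 = 1049)
h(l, k) = -38*k (h(l, k) = (k + k)*(-19) = (2*k)*(-19) = -38*k)
z = 6117263/5198 (z = -6117263/(2*(-2599)) = -6117263/(-5198) = -6117263*(-1/5198) = 6117263/5198 ≈ 1176.8)
1/(h(b, Y) + z) = 1/(-38*1049 + 6117263/5198) = 1/(-39862 + 6117263/5198) = 1/(-201085413/5198) = -5198/201085413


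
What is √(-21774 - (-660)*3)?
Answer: I*√19794 ≈ 140.69*I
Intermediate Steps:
√(-21774 - (-660)*3) = √(-21774 - 165*(-12)) = √(-21774 + 1980) = √(-19794) = I*√19794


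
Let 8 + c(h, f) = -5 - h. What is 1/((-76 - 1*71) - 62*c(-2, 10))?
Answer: 1/535 ≈ 0.0018692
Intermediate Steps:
c(h, f) = -13 - h (c(h, f) = -8 + (-5 - h) = -13 - h)
1/((-76 - 1*71) - 62*c(-2, 10)) = 1/((-76 - 1*71) - 62*(-13 - 1*(-2))) = 1/((-76 - 71) - 62*(-13 + 2)) = 1/(-147 - 62*(-11)) = 1/(-147 + 682) = 1/535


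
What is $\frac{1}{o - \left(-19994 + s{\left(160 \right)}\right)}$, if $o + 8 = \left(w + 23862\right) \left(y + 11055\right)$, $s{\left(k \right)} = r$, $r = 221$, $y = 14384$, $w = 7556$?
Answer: $\frac{1}{799262267} \approx 1.2512 \cdot 10^{-9}$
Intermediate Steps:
$s{\left(k \right)} = 221$
$o = 799242494$ ($o = -8 + \left(7556 + 23862\right) \left(14384 + 11055\right) = -8 + 31418 \cdot 25439 = -8 + 799242502 = 799242494$)
$\frac{1}{o - \left(-19994 + s{\left(160 \right)}\right)} = \frac{1}{799242494 + \left(19994 - 221\right)} = \frac{1}{799242494 + 19773} = \frac{1}{799262267}$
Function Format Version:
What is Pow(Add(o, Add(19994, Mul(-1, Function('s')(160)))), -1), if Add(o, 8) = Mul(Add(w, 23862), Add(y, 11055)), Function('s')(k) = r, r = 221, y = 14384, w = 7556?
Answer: Rational(1, 799262267) ≈ 1.2512e-9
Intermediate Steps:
Function('s')(k) = 221
o = 799242494 (o = Add(-8, Mul(Add(7556, 23862), Add(14384, 11055))) = Add(-8, Mul(31418, 25439)) = Add(-8, 799242502) = 799242494)
Pow(Add(o, Add(19994, Mul(-1, Function('s')(160)))), -1) = Pow(Add(799242494, Add(19994, Mul(-1, 221))), -1) = Pow(Add(799242494, Add(19994, -221)), -1) = Pow(Add(799242494, 19773), -1) = Pow(799262267, -1) = Rational(1, 799262267)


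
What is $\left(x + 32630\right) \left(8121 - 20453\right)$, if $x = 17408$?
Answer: $-617068616$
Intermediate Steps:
$\left(x + 32630\right) \left(8121 - 20453\right) = \left(17408 + 32630\right) \left(8121 - 20453\right) = 50038 \left(-12332\right) = -617068616$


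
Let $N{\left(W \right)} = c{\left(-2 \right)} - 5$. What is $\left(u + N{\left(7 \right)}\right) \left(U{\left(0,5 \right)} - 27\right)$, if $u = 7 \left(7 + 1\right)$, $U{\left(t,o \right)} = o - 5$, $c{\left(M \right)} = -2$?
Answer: $-1323$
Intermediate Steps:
$U{\left(t,o \right)} = -5 + o$ ($U{\left(t,o \right)} = o - 5 = -5 + o$)
$N{\left(W \right)} = -7$ ($N{\left(W \right)} = -2 - 5 = -7$)
$u = 56$ ($u = 7 \cdot 8 = 56$)
$\left(u + N{\left(7 \right)}\right) \left(U{\left(0,5 \right)} - 27\right) = \left(56 - 7\right) \left(\left(-5 + 5\right) - 27\right) = 49 \left(0 - 27\right) = 49 \left(-27\right) = -1323$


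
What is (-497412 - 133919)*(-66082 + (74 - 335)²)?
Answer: -1287283909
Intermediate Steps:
(-497412 - 133919)*(-66082 + (74 - 335)²) = -631331*(-66082 + (-261)²) = -631331*(-66082 + 68121) = -631331*2039 = -1287283909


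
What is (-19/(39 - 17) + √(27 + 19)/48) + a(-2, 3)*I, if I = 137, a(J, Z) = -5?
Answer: -15089/22 + √46/48 ≈ -685.72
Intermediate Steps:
(-19/(39 - 17) + √(27 + 19)/48) + a(-2, 3)*I = (-19/(39 - 17) + √(27 + 19)/48) - 5*137 = (-19/22 + √46*(1/48)) - 685 = (-19*1/22 + √46/48) - 685 = (-19/22 + √46/48) - 685 = -15089/22 + √46/48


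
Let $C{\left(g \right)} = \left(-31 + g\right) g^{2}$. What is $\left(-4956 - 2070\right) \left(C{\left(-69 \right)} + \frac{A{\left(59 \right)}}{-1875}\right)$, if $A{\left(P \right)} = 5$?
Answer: $\frac{418134827342}{125} \approx 3.3451 \cdot 10^{9}$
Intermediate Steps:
$C{\left(g \right)} = g^{2} \left(-31 + g\right)$
$\left(-4956 - 2070\right) \left(C{\left(-69 \right)} + \frac{A{\left(59 \right)}}{-1875}\right) = \left(-4956 - 2070\right) \left(\left(-69\right)^{2} \left(-31 - 69\right) + \frac{5}{-1875}\right) = - 7026 \left(4761 \left(-100\right) + 5 \left(- \frac{1}{1875}\right)\right) = - 7026 \left(-476100 - \frac{1}{375}\right) = \left(-7026\right) \left(- \frac{178537501}{375}\right) = \frac{418134827342}{125}$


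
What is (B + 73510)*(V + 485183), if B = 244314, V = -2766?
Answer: 153323700608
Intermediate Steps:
(B + 73510)*(V + 485183) = (244314 + 73510)*(-2766 + 485183) = 317824*482417 = 153323700608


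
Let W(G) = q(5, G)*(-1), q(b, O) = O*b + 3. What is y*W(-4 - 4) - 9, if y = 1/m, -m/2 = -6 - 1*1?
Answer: -89/14 ≈ -6.3571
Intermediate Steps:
q(b, O) = 3 + O*b
m = 14 (m = -2*(-6 - 1*1) = -2*(-6 - 1) = -2*(-7) = 14)
W(G) = -3 - 5*G (W(G) = (3 + G*5)*(-1) = (3 + 5*G)*(-1) = -3 - 5*G)
y = 1/14 ≈ 0.071429
y*W(-4 - 4) - 9 = (-3 - 5*(-4 - 4))/14 - 9 = (-3 - 5*(-8))/14 - 9 = (-3 + 40)/14 - 9 = (1/14)*37 - 9 = 37/14 - 9 = -89/14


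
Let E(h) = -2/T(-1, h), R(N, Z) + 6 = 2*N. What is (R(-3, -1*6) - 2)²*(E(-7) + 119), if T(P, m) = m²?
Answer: 23316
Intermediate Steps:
R(N, Z) = -6 + 2*N
E(h) = -2/h²
(R(-3, -1*6) - 2)²*(E(-7) + 119) = ((-6 + 2*(-3)) - 2)²*(-2/(-7)² + 119) = ((-6 - 6) - 2)²*(-2*1/49 + 119) = (-12 - 2)²*(-2/49 + 119) = (-14)²*(5829/49) = 196*(5829/49) = 23316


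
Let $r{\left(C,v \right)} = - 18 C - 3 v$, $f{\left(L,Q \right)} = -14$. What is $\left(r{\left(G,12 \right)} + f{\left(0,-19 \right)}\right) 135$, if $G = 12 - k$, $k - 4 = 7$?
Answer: $-9180$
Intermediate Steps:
$k = 11$ ($k = 4 + 7 = 11$)
$G = 1$ ($G = 12 - 11 = 1$)
$\left(r{\left(G,12 \right)} + f{\left(0,-19 \right)}\right) 135 = \left(\left(\left(-18\right) 1 - 36\right) - 14\right) 135 = \left(\left(-18 - 36\right) - 14\right) 135 = \left(-54 - 14\right) 135 = \left(-68\right) 135 = -9180$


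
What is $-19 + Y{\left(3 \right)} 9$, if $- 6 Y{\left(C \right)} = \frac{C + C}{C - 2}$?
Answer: $-28$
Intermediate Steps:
$Y{\left(C \right)} = - \frac{C}{3 \left(-2 + C\right)}$ ($Y{\left(C \right)} = - \frac{\left(C + C\right) \frac{1}{C - 2}}{6} = - \frac{2 C \frac{1}{-2 + C}}{6} = - \frac{C}{3 \left(-2 + C\right)}$)
$-19 + Y{\left(3 \right)} 9 = -19 + \left(-1\right) 3 \frac{1}{-6 + 3 \cdot 3} \cdot 9 = -19 + \left(-1\right) 3 \frac{1}{-6 + 9} \cdot 9 = -19 + \left(-1\right) 3 \cdot \frac{1}{3} \cdot 9 = -19 - 9 = -28$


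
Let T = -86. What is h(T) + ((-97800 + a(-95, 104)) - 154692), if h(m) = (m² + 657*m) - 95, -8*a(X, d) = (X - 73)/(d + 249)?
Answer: -106497608/353 ≈ -3.0169e+5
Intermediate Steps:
a(X, d) = -(-73 + X)/(8*(249 + d)) (a(X, d) = -(X - 73)/(8*(d + 249)) = -(-73 + X)/(8*(249 + d)))
h(m) = -95 + m² + 657*m
h(T) + ((-97800 + a(-95, 104)) - 154692) = (-95 + (-86)² + 657*(-86)) + ((-97800 + (73 - 1*(-95))/(8*(249 + 104))) - 154692) = (-95 + 7396 - 56502) + ((-97800 + (⅛)*(73 + 95)/353) - 154692) = -49201 + ((-97800 + (⅛)*(1/353)*168) - 154692) = -49201 + ((-97800 + 21/353) - 154692) = -49201 + (-34523379/353 - 154692) = -49201 - 89129655/353 = -106497608/353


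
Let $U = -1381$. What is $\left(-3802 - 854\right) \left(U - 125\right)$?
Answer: $7011936$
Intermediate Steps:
$\left(-3802 - 854\right) \left(U - 125\right) = \left(-3802 - 854\right) \left(-1381 - 125\right) = \left(-4656\right) \left(-1506\right) = 7011936$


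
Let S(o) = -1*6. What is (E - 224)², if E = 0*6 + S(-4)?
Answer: 52900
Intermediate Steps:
S(o) = -6
E = -6 (E = 0*6 - 6 = 0 - 6 = -6)
(E - 224)² = (-6 - 224)² = (-230)² = 52900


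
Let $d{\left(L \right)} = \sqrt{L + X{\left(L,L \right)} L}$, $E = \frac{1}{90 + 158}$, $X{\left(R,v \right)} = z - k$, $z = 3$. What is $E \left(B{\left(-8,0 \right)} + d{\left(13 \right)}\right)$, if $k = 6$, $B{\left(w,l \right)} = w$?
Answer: $- \frac{1}{31} + \frac{i \sqrt{26}}{248} \approx -0.032258 + 0.020561 i$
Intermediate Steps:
$X{\left(R,v \right)} = -3$ ($X{\left(R,v \right)} = 3 - 6 = -3$)
$E = \frac{1}{248} \approx 0.0040323$
$d{\left(L \right)} = \sqrt{2} \sqrt{- L}$ ($d{\left(L \right)} = \sqrt{L - 3 L} = \sqrt{- 2 L} = \sqrt{2} \sqrt{- L}$)
$E \left(B{\left(-8,0 \right)} + d{\left(13 \right)}\right) = \frac{-8 + \sqrt{2} \sqrt{\left(-1\right) 13}}{248} = \frac{-8 + \sqrt{2} \sqrt{-13}}{248} = \frac{-8 + \sqrt{2} i \sqrt{13}}{248} = \frac{-8 + i \sqrt{26}}{248} = - \frac{1}{31} + \frac{i \sqrt{26}}{248}$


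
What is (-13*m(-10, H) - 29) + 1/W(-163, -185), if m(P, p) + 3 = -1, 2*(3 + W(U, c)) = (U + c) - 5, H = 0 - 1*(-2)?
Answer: 8255/359 ≈ 22.994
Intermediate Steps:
H = 2 (H = 0 + 2 = 2)
W(U, c) = -11/2 + U/2 + c/2 (W(U, c) = -3 + ((U + c) - 5)/2 = -3 + (-5 + U + c)/2 = -3 + (-5/2 + U/2 + c/2) = -11/2 + U/2 + c/2)
m(P, p) = -4 (m(P, p) = -3 - 1 = -4)
(-13*m(-10, H) - 29) + 1/W(-163, -185) = (-13*(-4) - 29) + 1/(-11/2 + (½)*(-163) + (½)*(-185)) = (52 - 29) + 1/(-11/2 - 163/2 - 185/2) = 23 + 1/(-359/2) = 23 - 2/359 = 8255/359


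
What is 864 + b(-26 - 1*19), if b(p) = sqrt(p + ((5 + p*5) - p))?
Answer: 864 + 2*I*sqrt(55) ≈ 864.0 + 14.832*I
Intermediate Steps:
b(p) = sqrt(5 + 5*p) (b(p) = sqrt(p + ((5 + 5*p) - p)) = sqrt(p + (5 + 4*p)) = sqrt(5 + 5*p))
864 + b(-26 - 1*19) = 864 + sqrt(5 + 5*(-26 - 1*19)) = 864 + sqrt(5 + 5*(-26 - 19)) = 864 + sqrt(5 + 5*(-45)) = 864 + sqrt(5 - 225) = 864 + sqrt(-220) = 864 + 2*I*sqrt(55)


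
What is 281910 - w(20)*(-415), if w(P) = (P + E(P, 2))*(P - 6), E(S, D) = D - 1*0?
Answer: 409730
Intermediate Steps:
E(S, D) = D (E(S, D) = D + 0 = D)
w(P) = (-6 + P)*(2 + P) (w(P) = (P + 2)*(P - 6) = (2 + P)*(-6 + P) = (-6 + P)*(2 + P))
281910 - w(20)*(-415) = 281910 - (-12 + 20**2 - 4*20)*(-415) = 281910 - (-12 + 400 - 80)*(-415) = 281910 - 308*(-415) = 281910 - 1*(-127820) = 281910 + 127820 = 409730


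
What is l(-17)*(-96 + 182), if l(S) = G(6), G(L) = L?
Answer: 516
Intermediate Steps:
l(S) = 6
l(-17)*(-96 + 182) = 6*(-96 + 182) = 6*86 = 516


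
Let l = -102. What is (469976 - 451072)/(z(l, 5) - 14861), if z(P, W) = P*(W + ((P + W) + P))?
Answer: 18904/4927 ≈ 3.8368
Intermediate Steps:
z(P, W) = P*(2*P + 2*W) (z(P, W) = P*(W + (W + 2*P)) = P*(2*P + 2*W))
(469976 - 451072)/(z(l, 5) - 14861) = (469976 - 451072)/(2*(-102)*(-102 + 5) - 14861) = 18904/(2*(-102)*(-97) - 14861) = 18904/(19788 - 14861) = 18904/4927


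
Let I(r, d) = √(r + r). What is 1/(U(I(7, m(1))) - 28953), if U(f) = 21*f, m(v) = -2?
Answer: -3217/93141115 - 7*√14/279423345 ≈ -3.4633e-5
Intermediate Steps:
I(r, d) = √2*√r (I(r, d) = √(2*r) = √2*√r)
1/(U(I(7, m(1))) - 28953) = 1/(21*(√2*√7) - 28953) = 1/(21*√14 - 28953) = 1/(-28953 + 21*√14)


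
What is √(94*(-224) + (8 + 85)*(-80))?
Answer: 4*I*√1781 ≈ 168.81*I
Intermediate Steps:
√(94*(-224) + (8 + 85)*(-80)) = √(-21056 + 93*(-80)) = √(-21056 - 7440) = √(-28496) = 4*I*√1781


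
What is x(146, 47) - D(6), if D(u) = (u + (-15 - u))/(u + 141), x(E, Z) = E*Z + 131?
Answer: 342662/49 ≈ 6993.1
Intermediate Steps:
x(E, Z) = 131 + E*Z
D(u) = -15/(141 + u)
x(146, 47) - D(6) = (131 + 146*47) - (-15)/(141 + 6) = (131 + 6862) - (-15)/147 = 6993 - (-15)/147 = 6993 - 1*(-5/49) = 6993 + 5/49 = 342662/49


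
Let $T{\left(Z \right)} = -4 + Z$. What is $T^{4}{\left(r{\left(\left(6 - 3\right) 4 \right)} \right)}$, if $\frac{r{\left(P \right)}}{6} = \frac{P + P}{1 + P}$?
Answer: $\frac{71639296}{28561} \approx 2508.3$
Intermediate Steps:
$r{\left(P \right)} = \frac{12 P}{1 + P}$ ($r{\left(P \right)} = 6 \frac{P + P}{1 + P} = 6 \frac{2 P}{1 + P} = \frac{12 P}{1 + P}$)
$T^{4}{\left(r{\left(\left(6 - 3\right) 4 \right)} \right)} = \left(-4 + \frac{12 \left(6 - 3\right) 4}{1 + \left(6 - 3\right) 4}\right)^{4} = \left(-4 + \frac{12 \cdot 3 \cdot 4}{1 + 3 \cdot 4}\right)^{4} = \left(-4 + 12 \cdot 12 \frac{1}{1 + 12}\right)^{4} = \left(-4 + 12 \cdot 12 \cdot \frac{1}{13}\right)^{4} = \left(-4 + \frac{144}{13}\right)^{4} = \left(\frac{92}{13}\right)^{4} = \frac{71639296}{28561}$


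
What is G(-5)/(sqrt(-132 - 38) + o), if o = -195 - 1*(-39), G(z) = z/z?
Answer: -78/12253 - I*sqrt(170)/24506 ≈ -0.0063658 - 0.00053205*I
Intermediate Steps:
G(z) = 1
o = -156 (o = -195 + 39 = -156)
G(-5)/(sqrt(-132 - 38) + o) = 1/(sqrt(-132 - 38) - 156) = 1/(sqrt(-170) - 156) = 1/(I*sqrt(170) - 156) = 1/(-156 + I*sqrt(170))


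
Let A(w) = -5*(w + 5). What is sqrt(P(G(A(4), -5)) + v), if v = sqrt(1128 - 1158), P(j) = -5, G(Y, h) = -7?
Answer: sqrt(-5 + I*sqrt(30)) ≈ 1.0991 + 2.4916*I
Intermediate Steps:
A(w) = -25 - 5*w (A(w) = -5*(5 + w) = -25 - 5*w)
v = I*sqrt(30) (v = sqrt(-30) = I*sqrt(30) ≈ 5.4772*I)
sqrt(P(G(A(4), -5)) + v) = sqrt(-5 + I*sqrt(30))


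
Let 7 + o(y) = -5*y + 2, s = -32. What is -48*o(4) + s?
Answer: 1168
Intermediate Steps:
o(y) = -5 - 5*y (o(y) = -7 + (-5*y + 2) = -7 + (2 - 5*y) = -5 - 5*y)
-48*o(4) + s = -48*(-5 - 5*4) - 32 = -48*(-5 - 20) - 32 = -48*(-25) - 32 = 1200 - 32 = 1168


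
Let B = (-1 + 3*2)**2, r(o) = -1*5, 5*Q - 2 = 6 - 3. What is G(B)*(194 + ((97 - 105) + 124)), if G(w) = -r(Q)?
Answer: 1550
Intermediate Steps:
Q = 1 (Q = 2/5 + (6 - 3)/5 = 2/5 + (1/5)*3 = 2/5 + 3/5 = 1)
r(o) = -5
B = 25 (B = (-1 + 6)**2 = 5**2 = 25)
G(w) = 5 (G(w) = -1*(-5) = 5)
G(B)*(194 + ((97 - 105) + 124)) = 5*(194 + ((97 - 105) + 124)) = 5*(194 + (-8 + 124)) = 5*(194 + 116) = 5*310 = 1550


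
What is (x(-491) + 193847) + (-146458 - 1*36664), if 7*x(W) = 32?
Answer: 75107/7 ≈ 10730.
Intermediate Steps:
x(W) = 32/7 (x(W) = (⅐)*32 = 32/7)
(x(-491) + 193847) + (-146458 - 1*36664) = (32/7 + 193847) + (-146458 - 1*36664) = 1356961/7 + (-146458 - 36664) = 1356961/7 - 183122 = 75107/7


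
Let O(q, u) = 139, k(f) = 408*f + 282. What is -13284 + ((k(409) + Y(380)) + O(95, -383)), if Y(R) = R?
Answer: 154389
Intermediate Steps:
k(f) = 282 + 408*f
-13284 + ((k(409) + Y(380)) + O(95, -383)) = -13284 + (((282 + 408*409) + 380) + 139) = -13284 + (((282 + 166872) + 380) + 139) = -13284 + ((167154 + 380) + 139) = -13284 + (167534 + 139) = -13284 + 167673 = 154389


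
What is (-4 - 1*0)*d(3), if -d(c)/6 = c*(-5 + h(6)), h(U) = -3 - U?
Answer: -1008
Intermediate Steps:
d(c) = 84*c (d(c) = -6*c*(-5 + (-3 - 1*6)) = -6*c*(-5 + (-3 - 6)) = -6*c*(-5 - 9) = -6*c*(-14) = -(-84)*c = 84*c)
(-4 - 1*0)*d(3) = (-4 - 1*0)*(84*3) = (-4 + 0)*252 = -4*252 = -1008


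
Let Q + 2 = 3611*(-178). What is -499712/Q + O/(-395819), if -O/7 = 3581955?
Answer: 2039269659341/31802077555 ≈ 64.124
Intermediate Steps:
O = -25073685 (O = -7*3581955 = -25073685)
Q = -642760 (Q = -2 + 3611*(-178) = -2 - 642758 = -642760)
-499712/Q + O/(-395819) = -499712/(-642760) - 25073685/(-395819) = -499712*(-1/642760) - 25073685*(-1/395819) = 62464/80345 + 25073685/395819 = 2039269659341/31802077555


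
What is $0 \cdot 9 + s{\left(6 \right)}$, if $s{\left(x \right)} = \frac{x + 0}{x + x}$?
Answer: $\frac{1}{2} \approx 0.5$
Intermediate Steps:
$s{\left(x \right)} = \frac{1}{2}$ ($s{\left(x \right)} = \frac{x}{2 x} = x \frac{1}{2 x} = \frac{1}{2}$)
$0 \cdot 9 + s{\left(6 \right)} = 0 \cdot 9 + \frac{1}{2} = 0 + \frac{1}{2} = \frac{1}{2}$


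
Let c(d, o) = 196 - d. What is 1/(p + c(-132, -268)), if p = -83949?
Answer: -1/83621 ≈ -1.1959e-5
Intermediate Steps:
1/(p + c(-132, -268)) = 1/(-83949 + (196 - 1*(-132))) = 1/(-83949 + (196 + 132)) = 1/(-83949 + 328) = 1/(-83621) = -1/83621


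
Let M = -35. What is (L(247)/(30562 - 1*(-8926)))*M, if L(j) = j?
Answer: -8645/39488 ≈ -0.21893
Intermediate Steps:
(L(247)/(30562 - 1*(-8926)))*M = (247/(30562 - 1*(-8926)))*(-35) = (247/(30562 + 8926))*(-35) = (247/39488)*(-35) = -8645/39488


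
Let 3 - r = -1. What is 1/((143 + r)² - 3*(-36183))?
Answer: 1/130158 ≈ 7.6830e-6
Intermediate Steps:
r = 4 (r = 3 - 1*(-1) = 3 + 1 = 4)
1/((143 + r)² - 3*(-36183)) = 1/((143 + 4)² - 3*(-36183)) = 1/(147² + 108549) = 1/(21609 + 108549) = 1/130158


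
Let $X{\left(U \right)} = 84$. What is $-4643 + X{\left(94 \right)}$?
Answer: $-4559$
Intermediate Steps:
$-4643 + X{\left(94 \right)} = -4643 + 84 = -4559$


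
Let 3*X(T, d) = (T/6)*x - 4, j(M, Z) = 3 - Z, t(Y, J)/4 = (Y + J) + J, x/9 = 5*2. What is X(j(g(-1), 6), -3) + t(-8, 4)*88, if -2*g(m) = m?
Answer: -49/3 ≈ -16.333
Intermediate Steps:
x = 90 (x = 9*(5*2) = 9*10 = 90)
g(m) = -m/2
t(Y, J) = 4*Y + 8*J (t(Y, J) = 4*((Y + J) + J) = 4*((J + Y) + J) = 4*(Y + 2*J) = 4*Y + 8*J)
X(T, d) = -4/3 + 5*T (X(T, d) = ((T/6)*90 - 4)/3 = (15*T - 4)/3 = (-4 + 15*T)/3 = -4/3 + 5*T)
X(j(g(-1), 6), -3) + t(-8, 4)*88 = (-4/3 + 5*(3 - 1*6)) + (4*(-8) + 8*4)*88 = (-4/3 + 5*(3 - 6)) + (-32 + 32)*88 = (-4/3 + 5*(-3)) + 0*88 = (-4/3 - 15) + 0 = -49/3 + 0 = -49/3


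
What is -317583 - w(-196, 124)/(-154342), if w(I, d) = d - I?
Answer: -24508197533/77171 ≈ -3.1758e+5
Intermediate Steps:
-317583 - w(-196, 124)/(-154342) = -317583 - (124 - 1*(-196))/(-154342) = -317583 - (124 + 196)*(-1)/154342 = -317583 - 320*(-1)/154342 = -317583 - 1*(-160/77171) = -317583 + 160/77171 = -24508197533/77171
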